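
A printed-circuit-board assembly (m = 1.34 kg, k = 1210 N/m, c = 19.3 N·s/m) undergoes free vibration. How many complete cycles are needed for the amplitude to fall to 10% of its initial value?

ζ = c/(2√(km)) = 19.3/(2√(1210 × 1.34)) = 19.3/80.53 = 0.2397.
Logarithmic decrement δ = 2πζ/√(1 − ζ²) = 2π × 0.2397/√(1 − 0.0574) = 1.551.
x_n/x₀ = e^(−nδ) ≤ 0.1; take ln: n ≥ ln(1/0.1)/δ = 2.303/1.551 = 1.485.
So 2 complete cycles are required.

2 cycles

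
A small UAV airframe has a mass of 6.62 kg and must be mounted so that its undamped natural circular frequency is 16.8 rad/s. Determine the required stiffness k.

1870 N/m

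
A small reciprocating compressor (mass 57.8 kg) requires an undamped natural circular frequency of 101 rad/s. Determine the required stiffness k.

590000 N/m

k = m·ω_n² = 57.8 × 101.0² = 57.8 × 10200 = 589600 N/m.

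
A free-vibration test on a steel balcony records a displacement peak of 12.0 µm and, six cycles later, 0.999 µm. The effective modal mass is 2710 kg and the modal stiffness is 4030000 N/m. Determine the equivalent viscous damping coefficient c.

13800 N·s/m

Logarithmic decrement δ = (1/n)·ln(x₀/x_n) = (1/6)·ln(12.0/0.999) = (1/6)·ln(12.01) = 0.4143.
ζ = δ/√(4π² + δ²) = 0.4143/√(39.48 + 0.172) = 0.4143/6.297 = 0.06580.
c = ζ · 2√(km) = 0.06580 × 2√(4030000 × 2710) = 0.06580 × 209000 = 13750 N·s/m.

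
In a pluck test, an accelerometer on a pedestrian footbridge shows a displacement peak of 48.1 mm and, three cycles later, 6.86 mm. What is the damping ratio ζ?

0.103

Logarithmic decrement δ = (1/n)·ln(x₀/x_n) = (1/3)·ln(48.1/6.86) = (1/3)·ln(7.012) = 0.6492.
ζ = δ/√(4π² + δ²) = 0.6492/√(39.48 + 0.421) = 0.6492/6.317 = 0.1028.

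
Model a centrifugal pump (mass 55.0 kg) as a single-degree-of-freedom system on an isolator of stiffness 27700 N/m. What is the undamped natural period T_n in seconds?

ω_n = √(k/m) = √(27700/55.0) = √503.6 = 22.44 rad/s.
T_n = 2π/ω_n = 6.283/22.44 = 0.2800 s.

0.280 s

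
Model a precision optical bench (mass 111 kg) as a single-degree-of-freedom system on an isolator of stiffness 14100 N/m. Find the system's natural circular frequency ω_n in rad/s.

ω_n = √(k/m) = √(14100/111) = √127.0 = 11.27 rad/s.

11.3 rad/s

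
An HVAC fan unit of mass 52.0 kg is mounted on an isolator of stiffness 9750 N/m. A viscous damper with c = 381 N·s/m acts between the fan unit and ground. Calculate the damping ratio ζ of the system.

ω_n = √(k/m) = √(9750/52.0) = 13.69 rad/s.
Critical damping c_c = 2√(k·m) = 2√(9750 × 52.0) = 1424 N·s/m, so ζ = c/c_c = 381/1424 = 0.2675.

0.268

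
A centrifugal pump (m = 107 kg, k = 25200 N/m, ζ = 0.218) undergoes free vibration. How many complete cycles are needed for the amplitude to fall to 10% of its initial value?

Logarithmic decrement δ = 2πζ/√(1 − ζ²) = 2π × 0.2180/√(1 − 0.0475) = 1.403.
x_n/x₀ = e^(−nδ) ≤ 0.1; take ln: n ≥ ln(1/0.1)/δ = 2.303/1.403 = 1.641.
So 2 complete cycles are required.

2 cycles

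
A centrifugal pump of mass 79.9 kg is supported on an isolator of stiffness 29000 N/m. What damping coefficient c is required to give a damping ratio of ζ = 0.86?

c_c = 2√(k·m) = 2√(29000 × 79.9) = 3044 N·s/m.
c = ζ·c_c = 0.86 × 3044 = 2618 N·s/m.

2620 N·s/m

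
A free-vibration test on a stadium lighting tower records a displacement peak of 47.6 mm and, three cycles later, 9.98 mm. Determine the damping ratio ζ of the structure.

0.0826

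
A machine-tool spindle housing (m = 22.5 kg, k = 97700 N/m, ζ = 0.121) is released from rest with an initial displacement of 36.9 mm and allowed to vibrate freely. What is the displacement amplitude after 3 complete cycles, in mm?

3.71 mm

Logarithmic decrement δ = 2πζ/√(1 − ζ²) = 2π × 0.1210/√(1 − 0.0146) = 0.7659.
After n cycles, x_n/x₀ = e^(−nδ), so x_3 = 36.9 × e^(−3 × 0.7659) = 36.9 × 0.1005 = 3.708 mm.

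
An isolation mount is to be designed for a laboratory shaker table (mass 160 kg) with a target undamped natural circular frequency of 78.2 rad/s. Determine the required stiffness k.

978000 N/m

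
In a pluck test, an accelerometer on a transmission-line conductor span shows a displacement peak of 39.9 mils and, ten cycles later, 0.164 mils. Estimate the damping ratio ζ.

Logarithmic decrement δ = (1/n)·ln(x₀/x_n) = (1/10)·ln(39.9/0.164) = (1/10)·ln(243.3) = 0.5494.
ζ = δ/√(4π² + δ²) = 0.5494/√(39.48 + 0.302) = 0.5494/6.307 = 0.08711.

0.0871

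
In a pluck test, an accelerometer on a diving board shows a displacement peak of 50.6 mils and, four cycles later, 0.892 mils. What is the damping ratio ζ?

0.159

Logarithmic decrement δ = (1/n)·ln(x₀/x_n) = (1/4)·ln(50.6/0.892) = (1/4)·ln(56.73) = 1.010.
ζ = δ/√(4π² + δ²) = 1.010/√(39.48 + 1.02) = 1.010/6.364 = 0.1586.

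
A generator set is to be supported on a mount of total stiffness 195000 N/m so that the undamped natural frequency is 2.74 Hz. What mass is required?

658 kg

ω_n = 2πf_n = 2π × 2.74 = 17.22 rad/s.
m = k/ω_n² = 195000/17.22² = 195000/296.4 = 657.9 kg.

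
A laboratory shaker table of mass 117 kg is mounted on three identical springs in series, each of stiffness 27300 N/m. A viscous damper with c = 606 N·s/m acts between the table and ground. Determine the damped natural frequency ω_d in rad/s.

Series springs: 1/k_eq = 3/27300, so k_eq = 27300/3 = 9100 N/m.
ω_n = √(k_eq/m) = √(9100/117) = 8.819 rad/s.
Critical damping c_c = 2√(k_eq·m) = 2√(9100 × 117) = 2064 N·s/m, so ζ = c/c_c = 606/2064 = 0.2936.
ω_d = ω_n√(1 − ζ²) = 8.819 × √(1 − 0.0862) = 8.430 rad/s.

8.43 rad/s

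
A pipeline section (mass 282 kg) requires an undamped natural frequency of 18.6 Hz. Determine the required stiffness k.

3850000 N/m

ω_n = 2πf_n = 2π × 18.6 = 116.9 rad/s.
k = m·ω_n² = 282 × 116.9² = 282 × 13660 = 3852000 N/m.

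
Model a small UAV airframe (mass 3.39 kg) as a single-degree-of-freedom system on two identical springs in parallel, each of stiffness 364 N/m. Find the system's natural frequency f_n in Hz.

2.33 Hz

Parallel springs add: k_eq = 2 × 364 = 728.0 N/m.
ω_n = √(k_eq/m) = √(728.0/3.39) = √214.7 = 14.65 rad/s.
f_n = ω_n/(2π) = 14.65/6.283 = 2.332 Hz.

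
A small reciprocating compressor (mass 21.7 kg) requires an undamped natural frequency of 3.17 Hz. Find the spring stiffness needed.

8610 N/m

ω_n = 2πf_n = 2π × 3.17 = 19.92 rad/s.
k = m·ω_n² = 21.7 × 19.92² = 21.7 × 396.7 = 8609 N/m.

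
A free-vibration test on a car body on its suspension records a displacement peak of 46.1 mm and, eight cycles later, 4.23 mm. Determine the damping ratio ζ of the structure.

Logarithmic decrement δ = (1/n)·ln(x₀/x_n) = (1/8)·ln(46.1/4.23) = (1/8)·ln(10.90) = 0.2986.
ζ = δ/√(4π² + δ²) = 0.2986/√(39.48 + 0.0891) = 0.2986/6.290 = 0.04747.

0.0475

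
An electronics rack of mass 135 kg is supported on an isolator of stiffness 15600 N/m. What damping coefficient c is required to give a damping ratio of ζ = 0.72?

c_c = 2√(k·m) = 2√(15600 × 135) = 2902 N·s/m.
c = ζ·c_c = 0.72 × 2902 = 2090 N·s/m.

2090 N·s/m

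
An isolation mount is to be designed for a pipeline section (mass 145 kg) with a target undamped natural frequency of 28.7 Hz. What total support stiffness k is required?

4720000 N/m

ω_n = 2πf_n = 2π × 28.7 = 180.3 rad/s.
k = m·ω_n² = 145 × 180.3² = 145 × 32520 = 4715000 N/m.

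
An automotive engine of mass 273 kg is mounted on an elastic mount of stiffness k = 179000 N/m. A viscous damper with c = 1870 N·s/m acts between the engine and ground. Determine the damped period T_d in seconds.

0.248 s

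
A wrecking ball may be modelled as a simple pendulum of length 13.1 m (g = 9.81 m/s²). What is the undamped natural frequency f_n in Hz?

For a simple pendulum ω_n = √(g/L) = √(9.81/13.1) = √0.7489 = 0.8654 rad/s.
f_n = ω_n/(2π) = 0.8654/6.283 = 0.1377 Hz.

0.138 Hz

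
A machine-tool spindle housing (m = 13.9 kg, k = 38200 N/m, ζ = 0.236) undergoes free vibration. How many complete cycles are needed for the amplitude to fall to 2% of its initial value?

Logarithmic decrement δ = 2πζ/√(1 − ζ²) = 2π × 0.2360/√(1 − 0.0557) = 1.526.
x_n/x₀ = e^(−nδ) ≤ 0.02; take ln: n ≥ ln(1/0.02)/δ = 3.912/1.526 = 2.564.
So 3 complete cycles are required.

3 cycles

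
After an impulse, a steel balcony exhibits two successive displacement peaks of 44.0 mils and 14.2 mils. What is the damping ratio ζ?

Logarithmic decrement δ = (1/n)·ln(x₀/x_n) = (1/1)·ln(44.0/14.2) = (1/1)·ln(3.099) = 1.131.
ζ = δ/√(4π² + δ²) = 1.131/√(39.48 + 1.28) = 1.131/6.384 = 0.1771.

0.177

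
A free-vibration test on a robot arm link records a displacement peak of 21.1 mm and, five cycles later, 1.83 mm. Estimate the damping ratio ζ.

0.0776

Logarithmic decrement δ = (1/n)·ln(x₀/x_n) = (1/5)·ln(21.1/1.83) = (1/5)·ln(11.53) = 0.4890.
ζ = δ/√(4π² + δ²) = 0.4890/√(39.48 + 0.239) = 0.4890/6.302 = 0.07759.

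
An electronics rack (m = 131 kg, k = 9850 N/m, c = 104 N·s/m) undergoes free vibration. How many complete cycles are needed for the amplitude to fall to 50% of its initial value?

ζ = c/(2√(km)) = 104/(2√(9850 × 131)) = 104/2272 = 0.04578.
Logarithmic decrement δ = 2πζ/√(1 − ζ²) = 2π × 0.04578/√(1 − 0.00210) = 0.2879.
x_n/x₀ = e^(−nδ) ≤ 0.5; take ln: n ≥ ln(1/0.5)/δ = 0.6931/0.2879 = 2.407.
So 3 complete cycles are required.

3 cycles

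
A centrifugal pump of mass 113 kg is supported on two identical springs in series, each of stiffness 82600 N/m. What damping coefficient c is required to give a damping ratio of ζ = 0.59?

Series springs: 1/k_eq = 2/82600, so k_eq = 82600/2 = 41300 N/m.
c_c = 2√(k_eq·m) = 2√(41300 × 113) = 4321 N·s/m.
c = ζ·c_c = 0.59 × 4321 = 2549 N·s/m.

2550 N·s/m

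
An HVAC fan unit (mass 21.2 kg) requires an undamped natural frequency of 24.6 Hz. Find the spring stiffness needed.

ω_n = 2πf_n = 2π × 24.6 = 154.6 rad/s.
k = m·ω_n² = 21.2 × 154.6² = 21.2 × 23890 = 506500 N/m.

506000 N/m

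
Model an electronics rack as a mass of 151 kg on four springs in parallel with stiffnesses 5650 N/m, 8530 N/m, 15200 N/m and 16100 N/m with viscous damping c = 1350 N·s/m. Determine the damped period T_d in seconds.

0.375 s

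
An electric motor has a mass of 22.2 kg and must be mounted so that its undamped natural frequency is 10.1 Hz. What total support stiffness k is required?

89400 N/m

ω_n = 2πf_n = 2π × 10.1 = 63.46 rad/s.
k = m·ω_n² = 22.2 × 63.46² = 22.2 × 4027 = 89400 N/m.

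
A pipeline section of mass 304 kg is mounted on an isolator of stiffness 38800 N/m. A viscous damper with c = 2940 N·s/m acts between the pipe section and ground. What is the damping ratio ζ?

ω_n = √(k/m) = √(38800/304) = 11.30 rad/s.
Critical damping c_c = 2√(k·m) = 2√(38800 × 304) = 6869 N·s/m, so ζ = c/c_c = 2940/6869 = 0.4280.

0.428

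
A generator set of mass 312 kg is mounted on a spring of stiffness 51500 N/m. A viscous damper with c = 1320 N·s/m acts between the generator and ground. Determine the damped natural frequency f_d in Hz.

2.02 Hz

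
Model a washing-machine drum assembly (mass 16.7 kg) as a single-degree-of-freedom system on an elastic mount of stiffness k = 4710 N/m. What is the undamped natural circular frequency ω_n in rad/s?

16.8 rad/s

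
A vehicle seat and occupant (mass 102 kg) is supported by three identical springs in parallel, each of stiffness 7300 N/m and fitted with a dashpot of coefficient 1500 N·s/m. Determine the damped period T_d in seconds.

0.496 s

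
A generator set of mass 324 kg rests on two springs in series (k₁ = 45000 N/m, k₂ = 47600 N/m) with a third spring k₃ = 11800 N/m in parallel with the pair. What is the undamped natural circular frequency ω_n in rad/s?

10.4 rad/s

Series pair: k_s = k₁k₂/(k₁+k₂) = (45000)(47600)/(45000 + 47600) = 23130 N/m. In parallel with k₃: k_eq = 23130 + 11800 = 34930 N/m.
ω_n = √(k_eq/m) = √(34930/324) = √107.8 = 10.38 rad/s.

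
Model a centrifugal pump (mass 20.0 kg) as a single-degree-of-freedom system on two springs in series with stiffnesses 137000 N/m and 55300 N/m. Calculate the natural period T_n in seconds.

Series springs: 1/k_eq = 1/137000 + 1/55300 = 2.538×10^-5, so k_eq = 39400 N/m.
ω_n = √(k_eq/m) = √(39400/20.0) = √1970 = 44.38 rad/s.
T_n = 2π/ω_n = 6.283/44.38 = 0.1416 s.

0.142 s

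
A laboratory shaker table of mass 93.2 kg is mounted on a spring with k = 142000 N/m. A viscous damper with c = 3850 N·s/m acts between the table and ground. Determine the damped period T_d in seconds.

0.190 s

ω_n = √(k/m) = √(142000/93.2) = 39.03 rad/s.
Critical damping c_c = 2√(k·m) = 2√(142000 × 93.2) = 7276 N·s/m, so ζ = c/c_c = 3850/7276 = 0.5291.
ω_d = ω_n√(1 − ζ²) = 39.03 × √(1 − 0.280) = 33.12 rad/s.
T_d = 2π/ω_d = 0.1897 s.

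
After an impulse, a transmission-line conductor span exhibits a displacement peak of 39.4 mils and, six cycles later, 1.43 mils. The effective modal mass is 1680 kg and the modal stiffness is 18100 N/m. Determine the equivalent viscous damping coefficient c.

966 N·s/m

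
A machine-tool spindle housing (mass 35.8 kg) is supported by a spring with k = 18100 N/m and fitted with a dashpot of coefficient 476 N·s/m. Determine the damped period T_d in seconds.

0.293 s

ω_n = √(k/m) = √(18100/35.8) = 22.49 rad/s.
Critical damping c_c = 2√(k·m) = 2√(18100 × 35.8) = 1610 N·s/m, so ζ = c/c_c = 476/1610 = 0.2957.
ω_d = ω_n√(1 − ζ²) = 22.49 × √(1 − 0.0874) = 21.48 rad/s.
T_d = 2π/ω_d = 0.2925 s.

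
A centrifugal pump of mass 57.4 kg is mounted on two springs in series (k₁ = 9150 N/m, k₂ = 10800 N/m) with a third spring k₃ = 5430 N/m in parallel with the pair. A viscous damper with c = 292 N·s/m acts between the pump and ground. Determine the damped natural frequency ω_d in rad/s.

13.2 rad/s

Series pair: k_s = k₁k₂/(k₁+k₂) = (9150)(10800)/(9150 + 10800) = 4953 N/m. In parallel with k₃: k_eq = 4953 + 5430 = 10380 N/m.
ω_n = √(k_eq/m) = √(10380/57.4) = 13.45 rad/s.
Critical damping c_c = 2√(k_eq·m) = 2√(10380 × 57.4) = 1544 N·s/m, so ζ = c/c_c = 292/1544 = 0.1891.
ω_d = ω_n√(1 − ζ²) = 13.45 × √(1 − 0.0358) = 13.21 rad/s.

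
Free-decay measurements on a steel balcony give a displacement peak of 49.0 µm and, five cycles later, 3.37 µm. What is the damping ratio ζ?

0.0849

Logarithmic decrement δ = (1/n)·ln(x₀/x_n) = (1/5)·ln(49.0/3.37) = (1/5)·ln(14.54) = 0.5354.
ζ = δ/√(4π² + δ²) = 0.5354/√(39.48 + 0.287) = 0.5354/6.306 = 0.08490.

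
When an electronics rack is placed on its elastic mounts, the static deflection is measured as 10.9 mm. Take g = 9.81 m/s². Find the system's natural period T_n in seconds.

0.209 s

ω_n = √(g/δ_st) = √(9.81/0.0109) = √900.0 = 30.00 rad/s.
T_n = 2π/ω_n = 6.283/30.00 = 0.2094 s.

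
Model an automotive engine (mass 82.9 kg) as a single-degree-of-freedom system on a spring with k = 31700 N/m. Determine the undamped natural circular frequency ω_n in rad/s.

19.6 rad/s

ω_n = √(k/m) = √(31700/82.9) = √382.4 = 19.55 rad/s.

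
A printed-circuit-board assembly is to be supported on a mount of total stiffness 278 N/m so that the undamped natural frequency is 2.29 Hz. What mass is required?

ω_n = 2πf_n = 2π × 2.29 = 14.39 rad/s.
m = k/ω_n² = 278/14.39² = 278/207.0 = 1.343 kg.

1.34 kg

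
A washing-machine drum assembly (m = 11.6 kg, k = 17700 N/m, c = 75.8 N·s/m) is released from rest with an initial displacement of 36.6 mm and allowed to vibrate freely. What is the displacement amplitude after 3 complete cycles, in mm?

ζ = c/(2√(km)) = 75.8/(2√(17700 × 11.6)) = 75.8/906.2 = 0.08364.
Logarithmic decrement δ = 2πζ/√(1 − ζ²) = 2π × 0.08364/√(1 − 0.00700) = 0.5274.
After n cycles, x_n/x₀ = e^(−nδ), so x_3 = 36.6 × e^(−3 × 0.5274) = 36.6 × 0.2055 = 7.522 mm.

7.52 mm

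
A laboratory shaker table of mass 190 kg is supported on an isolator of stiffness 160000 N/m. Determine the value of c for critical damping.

c_c = 2√(k·m) = 2√(160000 × 190) = 2 × 5514 = 11030 N·s/m.

11000 N·s/m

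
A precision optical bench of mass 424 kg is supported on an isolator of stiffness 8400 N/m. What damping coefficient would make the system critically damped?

3770 N·s/m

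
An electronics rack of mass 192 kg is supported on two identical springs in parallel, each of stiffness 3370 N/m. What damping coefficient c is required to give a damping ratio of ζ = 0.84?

1910 N·s/m

Parallel springs add: k_eq = 2 × 3370 = 6740 N/m.
c_c = 2√(k_eq·m) = 2√(6740 × 192) = 2275 N·s/m.
c = ζ·c_c = 0.84 × 2275 = 1911 N·s/m.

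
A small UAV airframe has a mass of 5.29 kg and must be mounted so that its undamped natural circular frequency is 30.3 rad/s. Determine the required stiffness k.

4860 N/m

k = m·ω_n² = 5.29 × 30.30² = 5.29 × 918.1 = 4857 N/m.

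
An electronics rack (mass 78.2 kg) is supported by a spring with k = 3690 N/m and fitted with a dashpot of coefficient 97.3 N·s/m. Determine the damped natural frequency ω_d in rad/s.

6.84 rad/s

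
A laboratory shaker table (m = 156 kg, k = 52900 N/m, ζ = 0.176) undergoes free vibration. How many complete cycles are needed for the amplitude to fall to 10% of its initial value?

Logarithmic decrement δ = 2πζ/√(1 − ζ²) = 2π × 0.1760/√(1 − 0.0310) = 1.123.
x_n/x₀ = e^(−nδ) ≤ 0.1; take ln: n ≥ ln(1/0.1)/δ = 2.303/1.123 = 2.050.
So 3 complete cycles are required.

3 cycles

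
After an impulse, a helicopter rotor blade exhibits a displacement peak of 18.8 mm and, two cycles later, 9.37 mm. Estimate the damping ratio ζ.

0.0553

Logarithmic decrement δ = (1/n)·ln(x₀/x_n) = (1/2)·ln(18.8/9.37) = (1/2)·ln(2.006) = 0.3482.
ζ = δ/√(4π² + δ²) = 0.3482/√(39.48 + 0.121) = 0.3482/6.293 = 0.05533.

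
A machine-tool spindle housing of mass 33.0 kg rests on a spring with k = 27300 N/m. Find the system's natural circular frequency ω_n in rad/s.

ω_n = √(k/m) = √(27300/33.0) = √827.3 = 28.76 rad/s.

28.8 rad/s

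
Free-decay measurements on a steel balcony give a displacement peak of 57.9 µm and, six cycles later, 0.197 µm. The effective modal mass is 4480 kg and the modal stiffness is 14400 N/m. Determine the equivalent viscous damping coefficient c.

2390 N·s/m

Logarithmic decrement δ = (1/n)·ln(x₀/x_n) = (1/6)·ln(57.9/0.197) = (1/6)·ln(293.9) = 0.9472.
ζ = δ/√(4π² + δ²) = 0.9472/√(39.48 + 0.897) = 0.9472/6.354 = 0.1491.
c = ζ · 2√(km) = 0.1491 × 2√(14400 × 4480) = 0.1491 × 16060 = 2395 N·s/m.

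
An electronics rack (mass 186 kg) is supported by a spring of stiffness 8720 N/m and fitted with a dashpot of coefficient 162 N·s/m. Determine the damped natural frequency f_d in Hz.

1.09 Hz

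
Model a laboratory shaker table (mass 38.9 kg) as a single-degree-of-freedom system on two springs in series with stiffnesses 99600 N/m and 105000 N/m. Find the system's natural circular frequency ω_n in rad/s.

Series springs: 1/k_eq = 1/99600 + 1/105000 = 1.956×10^-5, so k_eq = 51110 N/m.
ω_n = √(k_eq/m) = √(51110/38.9) = √1314 = 36.25 rad/s.

36.2 rad/s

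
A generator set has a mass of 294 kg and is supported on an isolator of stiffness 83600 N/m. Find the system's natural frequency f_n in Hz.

ω_n = √(k/m) = √(83600/294) = √284.4 = 16.86 rad/s.
f_n = ω_n/(2π) = 16.86/6.283 = 2.684 Hz.

2.68 Hz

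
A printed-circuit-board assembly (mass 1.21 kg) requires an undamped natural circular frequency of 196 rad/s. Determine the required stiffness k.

46500 N/m

k = m·ω_n² = 1.21 × 196.0² = 1.21 × 38420 = 46480 N/m.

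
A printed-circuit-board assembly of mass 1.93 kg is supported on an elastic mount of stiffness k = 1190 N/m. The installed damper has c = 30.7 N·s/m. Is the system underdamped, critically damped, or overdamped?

c_c = 2√(k·m) = 95.85 N·s/m; ζ = c/c_c = 30.7/95.85 = 0.320.
Since ζ < 1 the system is underdamped.

underdamped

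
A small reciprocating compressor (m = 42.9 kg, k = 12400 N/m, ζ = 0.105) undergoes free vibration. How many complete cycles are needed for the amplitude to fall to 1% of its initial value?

7 cycles

Logarithmic decrement δ = 2πζ/√(1 − ζ²) = 2π × 0.1050/√(1 − 0.0110) = 0.6634.
x_n/x₀ = e^(−nδ) ≤ 0.01; take ln: n ≥ ln(1/0.01)/δ = 4.605/0.6634 = 6.942.
So 7 complete cycles are required.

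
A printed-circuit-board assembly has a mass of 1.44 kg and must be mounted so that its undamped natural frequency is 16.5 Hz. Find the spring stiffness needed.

15500 N/m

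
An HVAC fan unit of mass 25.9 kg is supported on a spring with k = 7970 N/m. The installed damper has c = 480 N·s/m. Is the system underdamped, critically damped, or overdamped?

underdamped

c_c = 2√(k·m) = 908.7 N·s/m; ζ = c/c_c = 480/908.7 = 0.528.
Since ζ < 1 the system is underdamped.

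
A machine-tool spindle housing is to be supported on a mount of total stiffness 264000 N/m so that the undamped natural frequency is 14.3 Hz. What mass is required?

32.7 kg

ω_n = 2πf_n = 2π × 14.3 = 89.85 rad/s.
m = k/ω_n² = 264000/89.85² = 264000/8073 = 32.70 kg.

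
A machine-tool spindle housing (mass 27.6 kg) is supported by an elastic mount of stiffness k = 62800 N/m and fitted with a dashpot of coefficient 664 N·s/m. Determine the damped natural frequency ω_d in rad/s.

ω_n = √(k/m) = √(62800/27.6) = 47.70 rad/s.
Critical damping c_c = 2√(k·m) = 2√(62800 × 27.6) = 2633 N·s/m, so ζ = c/c_c = 664/2633 = 0.2522.
ω_d = ω_n√(1 − ζ²) = 47.70 × √(1 − 0.0636) = 46.16 rad/s.

46.2 rad/s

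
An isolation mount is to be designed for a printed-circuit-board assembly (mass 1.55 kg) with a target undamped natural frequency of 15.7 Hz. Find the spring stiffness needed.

15100 N/m

ω_n = 2πf_n = 2π × 15.7 = 98.65 rad/s.
k = m·ω_n² = 1.55 × 98.65² = 1.55 × 9731 = 15080 N/m.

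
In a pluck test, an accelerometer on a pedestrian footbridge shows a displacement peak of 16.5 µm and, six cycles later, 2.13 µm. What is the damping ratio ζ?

0.0542

Logarithmic decrement δ = (1/n)·ln(x₀/x_n) = (1/6)·ln(16.5/2.13) = (1/6)·ln(7.746) = 0.3412.
ζ = δ/√(4π² + δ²) = 0.3412/√(39.48 + 0.116) = 0.3412/6.292 = 0.05422.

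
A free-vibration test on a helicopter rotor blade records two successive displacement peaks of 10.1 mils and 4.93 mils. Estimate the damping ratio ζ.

0.113

Logarithmic decrement δ = (1/n)·ln(x₀/x_n) = (1/1)·ln(10.1/4.93) = (1/1)·ln(2.049) = 0.7172.
ζ = δ/√(4π² + δ²) = 0.7172/√(39.48 + 0.514) = 0.7172/6.324 = 0.1134.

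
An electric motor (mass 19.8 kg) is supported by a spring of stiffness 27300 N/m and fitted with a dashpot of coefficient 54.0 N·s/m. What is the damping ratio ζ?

0.0367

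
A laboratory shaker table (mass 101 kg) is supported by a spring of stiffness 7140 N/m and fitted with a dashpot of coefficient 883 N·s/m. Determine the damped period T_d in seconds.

0.875 s

ω_n = √(k/m) = √(7140/101) = 8.408 rad/s.
Critical damping c_c = 2√(k·m) = 2√(7140 × 101) = 1698 N·s/m, so ζ = c/c_c = 883/1698 = 0.5199.
ω_d = ω_n√(1 − ζ²) = 8.408 × √(1 − 0.270) = 7.182 rad/s.
T_d = 2π/ω_d = 0.8748 s.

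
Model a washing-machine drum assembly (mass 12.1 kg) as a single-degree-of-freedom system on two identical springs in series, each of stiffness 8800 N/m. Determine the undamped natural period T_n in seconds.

Series springs: 1/k_eq = 2/8800, so k_eq = 8800/2 = 4400 N/m.
ω_n = √(k_eq/m) = √(4400/12.1) = √363.6 = 19.07 rad/s.
T_n = 2π/ω_n = 6.283/19.07 = 0.3295 s.

0.329 s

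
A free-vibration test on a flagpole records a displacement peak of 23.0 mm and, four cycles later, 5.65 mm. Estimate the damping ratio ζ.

Logarithmic decrement δ = (1/n)·ln(x₀/x_n) = (1/4)·ln(23.0/5.65) = (1/4)·ln(4.071) = 0.3510.
ζ = δ/√(4π² + δ²) = 0.3510/√(39.48 + 0.123) = 0.3510/6.293 = 0.05577.

0.0558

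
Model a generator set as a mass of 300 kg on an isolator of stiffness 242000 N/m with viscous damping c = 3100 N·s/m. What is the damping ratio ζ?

ω_n = √(k/m) = √(242000/300) = 28.40 rad/s.
Critical damping c_c = 2√(k·m) = 2√(242000 × 300) = 17040 N·s/m, so ζ = c/c_c = 3100/17040 = 0.1819.

0.182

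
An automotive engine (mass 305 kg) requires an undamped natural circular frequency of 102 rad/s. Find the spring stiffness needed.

3170000 N/m

k = m·ω_n² = 305 × 102.0² = 305 × 10400 = 3173000 N/m.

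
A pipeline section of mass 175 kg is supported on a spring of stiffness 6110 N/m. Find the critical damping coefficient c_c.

2070 N·s/m

c_c = 2√(k·m) = 2√(6110 × 175) = 2 × 1034 = 2068 N·s/m.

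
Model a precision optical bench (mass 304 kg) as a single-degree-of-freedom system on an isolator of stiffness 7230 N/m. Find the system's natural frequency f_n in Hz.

ω_n = √(k/m) = √(7230/304) = √23.78 = 4.877 rad/s.
f_n = ω_n/(2π) = 4.877/6.283 = 0.7762 Hz.

0.776 Hz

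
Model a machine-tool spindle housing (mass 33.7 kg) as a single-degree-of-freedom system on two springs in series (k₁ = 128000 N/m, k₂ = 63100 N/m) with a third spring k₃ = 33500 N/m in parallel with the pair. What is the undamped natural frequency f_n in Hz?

7.55 Hz

Series pair: k_s = k₁k₂/(k₁+k₂) = (128000)(63100)/(128000 + 63100) = 42260 N/m. In parallel with k₃: k_eq = 42260 + 33500 = 75760 N/m.
ω_n = √(k_eq/m) = √(75760/33.7) = √2248 = 47.42 rad/s.
f_n = ω_n/(2π) = 47.42/6.283 = 7.546 Hz.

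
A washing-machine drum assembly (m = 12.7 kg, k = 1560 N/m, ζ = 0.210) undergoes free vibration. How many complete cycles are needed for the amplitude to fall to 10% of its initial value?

Logarithmic decrement δ = 2πζ/√(1 − ζ²) = 2π × 0.2100/√(1 − 0.0441) = 1.350.
x_n/x₀ = e^(−nδ) ≤ 0.1; take ln: n ≥ ln(1/0.1)/δ = 2.303/1.350 = 1.706.
So 2 complete cycles are required.

2 cycles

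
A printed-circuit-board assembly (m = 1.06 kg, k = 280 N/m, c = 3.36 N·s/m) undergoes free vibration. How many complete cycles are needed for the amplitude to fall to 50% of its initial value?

2 cycles

ζ = c/(2√(km)) = 3.36/(2√(280 × 1.06)) = 3.36/34.46 = 0.09752.
Logarithmic decrement δ = 2πζ/√(1 − ζ²) = 2π × 0.09752/√(1 − 0.00951) = 0.6156.
x_n/x₀ = e^(−nδ) ≤ 0.5; take ln: n ≥ ln(1/0.5)/δ = 0.6931/0.6156 = 1.126.
So 2 complete cycles are required.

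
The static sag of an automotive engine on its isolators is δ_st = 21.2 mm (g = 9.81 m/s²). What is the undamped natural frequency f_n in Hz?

ω_n = √(g/δ_st) = √(9.81/0.0212) = √462.7 = 21.51 rad/s.
f_n = ω_n/(2π) = 21.51/6.283 = 3.424 Hz.

3.42 Hz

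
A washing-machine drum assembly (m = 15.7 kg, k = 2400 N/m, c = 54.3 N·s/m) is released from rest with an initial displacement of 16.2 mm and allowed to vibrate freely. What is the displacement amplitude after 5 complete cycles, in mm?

0.192 mm

ζ = c/(2√(km)) = 54.3/(2√(2400 × 15.7)) = 54.3/388.2 = 0.1399.
Logarithmic decrement δ = 2πζ/√(1 − ζ²) = 2π × 0.1399/√(1 − 0.0196) = 0.8875.
After n cycles, x_n/x₀ = e^(−nδ), so x_5 = 16.2 × e^(−5 × 0.8875) = 16.2 × 0.01182 = 0.1915 mm.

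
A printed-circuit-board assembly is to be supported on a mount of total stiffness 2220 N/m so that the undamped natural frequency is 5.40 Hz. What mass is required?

ω_n = 2πf_n = 2π × 5.40 = 33.93 rad/s.
m = k/ω_n² = 2220/33.93² = 2220/1151 = 1.928 kg.

1.93 kg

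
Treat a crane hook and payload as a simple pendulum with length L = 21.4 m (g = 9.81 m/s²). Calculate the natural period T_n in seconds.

For a simple pendulum ω_n = √(g/L) = √(9.81/21.4) = √0.4584 = 0.6771 rad/s.
T_n = 2π/ω_n = 6.283/0.6771 = 9.280 s.

9.28 s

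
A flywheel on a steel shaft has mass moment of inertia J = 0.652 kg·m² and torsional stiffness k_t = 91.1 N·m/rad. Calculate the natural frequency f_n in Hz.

ω_n = √(k_t/J) = √(91.1/0.652) = √139.7 = 11.82 rad/s.
f_n = ω_n/(2π) = 11.82/6.283 = 1.881 Hz.

1.88 Hz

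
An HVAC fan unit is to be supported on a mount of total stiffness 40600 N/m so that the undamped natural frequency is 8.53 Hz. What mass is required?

14.1 kg

ω_n = 2πf_n = 2π × 8.53 = 53.60 rad/s.
m = k/ω_n² = 40600/53.60² = 40600/2872 = 14.13 kg.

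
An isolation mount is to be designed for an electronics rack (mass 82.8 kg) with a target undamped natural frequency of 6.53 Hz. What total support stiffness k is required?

139000 N/m

ω_n = 2πf_n = 2π × 6.53 = 41.03 rad/s.
k = m·ω_n² = 82.8 × 41.03² = 82.8 × 1683 = 139400 N/m.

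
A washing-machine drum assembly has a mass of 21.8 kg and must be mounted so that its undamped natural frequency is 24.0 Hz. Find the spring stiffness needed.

ω_n = 2πf_n = 2π × 24.0 = 150.8 rad/s.
k = m·ω_n² = 21.8 × 150.8² = 21.8 × 22740 = 495700 N/m.

496000 N/m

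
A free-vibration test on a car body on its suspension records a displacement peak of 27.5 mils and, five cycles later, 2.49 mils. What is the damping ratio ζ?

Logarithmic decrement δ = (1/n)·ln(x₀/x_n) = (1/5)·ln(27.5/2.49) = (1/5)·ln(11.04) = 0.4804.
ζ = δ/√(4π² + δ²) = 0.4804/√(39.48 + 0.231) = 0.4804/6.302 = 0.07623.

0.0762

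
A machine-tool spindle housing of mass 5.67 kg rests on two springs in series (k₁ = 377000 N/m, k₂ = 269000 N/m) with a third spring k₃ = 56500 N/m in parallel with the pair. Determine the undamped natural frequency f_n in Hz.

30.9 Hz

Series pair: k_s = k₁k₂/(k₁+k₂) = (377000)(269000)/(377000 + 269000) = 157000 N/m. In parallel with k₃: k_eq = 157000 + 56500 = 213500 N/m.
ω_n = √(k_eq/m) = √(213500/5.67) = √37650 = 194.0 rad/s.
f_n = ω_n/(2π) = 194.0/6.283 = 30.88 Hz.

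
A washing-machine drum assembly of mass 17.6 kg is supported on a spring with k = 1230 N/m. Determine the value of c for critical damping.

c_c = 2√(k·m) = 2√(1230 × 17.6) = 2 × 147.1 = 294.3 N·s/m.

294 N·s/m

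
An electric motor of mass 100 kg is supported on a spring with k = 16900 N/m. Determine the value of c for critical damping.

2600 N·s/m

c_c = 2√(k·m) = 2√(16900 × 100) = 2 × 1300 = 2600 N·s/m.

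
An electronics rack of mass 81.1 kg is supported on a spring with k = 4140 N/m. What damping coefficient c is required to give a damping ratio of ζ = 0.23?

267 N·s/m

c_c = 2√(k·m) = 2√(4140 × 81.1) = 1159 N·s/m.
c = ζ·c_c = 0.23 × 1159 = 266.5 N·s/m.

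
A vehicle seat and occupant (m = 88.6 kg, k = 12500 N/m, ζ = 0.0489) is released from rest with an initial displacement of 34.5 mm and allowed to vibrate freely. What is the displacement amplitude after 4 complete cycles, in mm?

10.1 mm

Logarithmic decrement δ = 2πζ/√(1 − ζ²) = 2π × 0.04890/√(1 − 0.00239) = 0.3076.
After n cycles, x_n/x₀ = e^(−nδ), so x_4 = 34.5 × e^(−4 × 0.3076) = 34.5 × 0.2922 = 10.08 mm.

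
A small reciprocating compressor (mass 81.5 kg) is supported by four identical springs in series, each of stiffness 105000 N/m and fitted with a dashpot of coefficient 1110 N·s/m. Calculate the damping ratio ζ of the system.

0.379

Series springs: 1/k_eq = 4/105000, so k_eq = 105000/4 = 26250 N/m.
ω_n = √(k_eq/m) = √(26250/81.5) = 17.95 rad/s.
Critical damping c_c = 2√(k_eq·m) = 2√(26250 × 81.5) = 2925 N·s/m, so ζ = c/c_c = 1110/2925 = 0.3794.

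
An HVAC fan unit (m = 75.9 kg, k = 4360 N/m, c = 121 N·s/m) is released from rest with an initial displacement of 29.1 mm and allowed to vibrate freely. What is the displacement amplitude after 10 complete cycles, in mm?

0.0378 mm

ζ = c/(2√(km)) = 121/(2√(4360 × 75.9)) = 121/1151 = 0.1052.
Logarithmic decrement δ = 2πζ/√(1 − ζ²) = 2π × 0.1052/√(1 − 0.0111) = 0.6645.
After n cycles, x_n/x₀ = e^(−nδ), so x_10 = 29.1 × e^(−10 × 0.6645) = 29.1 × 0.001301 = 0.03785 mm.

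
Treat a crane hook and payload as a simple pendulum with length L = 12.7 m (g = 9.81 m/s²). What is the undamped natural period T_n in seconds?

For a simple pendulum ω_n = √(g/L) = √(9.81/12.7) = √0.7724 = 0.8789 rad/s.
T_n = 2π/ω_n = 6.283/0.8789 = 7.149 s.

7.15 s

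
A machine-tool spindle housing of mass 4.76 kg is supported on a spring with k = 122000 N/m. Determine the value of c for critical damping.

1520 N·s/m

c_c = 2√(k·m) = 2√(122000 × 4.76) = 2 × 762.0 = 1524 N·s/m.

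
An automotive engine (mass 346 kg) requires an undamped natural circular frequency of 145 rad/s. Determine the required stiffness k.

k = m·ω_n² = 346 × 145.0² = 346 × 21020 = 7275000 N/m.

7270000 N/m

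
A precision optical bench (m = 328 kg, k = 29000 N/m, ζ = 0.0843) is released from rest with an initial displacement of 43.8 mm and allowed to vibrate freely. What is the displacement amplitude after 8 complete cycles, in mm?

0.623 mm

Logarithmic decrement δ = 2πζ/√(1 − ζ²) = 2π × 0.08430/√(1 − 0.00711) = 0.5316.
After n cycles, x_n/x₀ = e^(−nδ), so x_8 = 43.8 × e^(−8 × 0.5316) = 43.8 × 0.01423 = 0.6232 mm.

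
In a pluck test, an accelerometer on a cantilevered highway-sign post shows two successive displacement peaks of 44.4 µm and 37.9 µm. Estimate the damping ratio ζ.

Logarithmic decrement δ = (1/n)·ln(x₀/x_n) = (1/1)·ln(44.4/37.9) = (1/1)·ln(1.172) = 0.1583.
ζ = δ/√(4π² + δ²) = 0.1583/√(39.48 + 0.0251) = 0.1583/6.285 = 0.02518.

0.0252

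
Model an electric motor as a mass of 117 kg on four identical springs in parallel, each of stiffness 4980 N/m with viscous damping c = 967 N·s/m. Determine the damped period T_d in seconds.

Parallel springs add: k_eq = 4 × 4980 = 19920 N/m.
ω_n = √(k_eq/m) = √(19920/117) = 13.05 rad/s.
Critical damping c_c = 2√(k_eq·m) = 2√(19920 × 117) = 3053 N·s/m, so ζ = c/c_c = 967/3053 = 0.3167.
ω_d = ω_n√(1 − ζ²) = 13.05 × √(1 − 0.100) = 12.38 rad/s.
T_d = 2π/ω_d = 0.5077 s.

0.508 s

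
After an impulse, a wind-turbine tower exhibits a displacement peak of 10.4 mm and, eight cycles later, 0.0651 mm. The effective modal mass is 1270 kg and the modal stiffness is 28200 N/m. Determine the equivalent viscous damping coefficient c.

1200 N·s/m

Logarithmic decrement δ = (1/n)·ln(x₀/x_n) = (1/8)·ln(10.4/0.0651) = (1/8)·ln(159.8) = 0.6342.
ζ = δ/√(4π² + δ²) = 0.6342/√(39.48 + 0.402) = 0.6342/6.315 = 0.1004.
c = ζ · 2√(km) = 0.1004 × 2√(28200 × 1270) = 0.1004 × 11970 = 1202 N·s/m.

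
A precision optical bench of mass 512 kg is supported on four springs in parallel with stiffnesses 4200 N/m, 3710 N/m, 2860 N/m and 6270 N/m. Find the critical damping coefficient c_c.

Parallel springs add: k_eq = 4200 + 3710 + 2860 + 6270 = 17040 N/m.
c_c = 2√(k_eq·m) = 2√(17040 × 512) = 2 × 2954 = 5907 N·s/m.

5910 N·s/m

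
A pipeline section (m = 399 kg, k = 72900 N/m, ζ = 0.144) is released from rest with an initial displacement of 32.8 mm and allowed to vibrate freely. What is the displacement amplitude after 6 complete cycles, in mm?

0.136 mm

Logarithmic decrement δ = 2πζ/√(1 − ζ²) = 2π × 0.1440/√(1 − 0.0207) = 0.9143.
After n cycles, x_n/x₀ = e^(−nδ), so x_6 = 32.8 × e^(−6 × 0.9143) = 32.8 × 0.004145 = 0.1360 mm.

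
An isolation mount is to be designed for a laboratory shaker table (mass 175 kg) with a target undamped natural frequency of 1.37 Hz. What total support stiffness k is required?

13000 N/m

ω_n = 2πf_n = 2π × 1.37 = 8.608 rad/s.
k = m·ω_n² = 175 × 8.608² = 175 × 74.10 = 12970 N/m.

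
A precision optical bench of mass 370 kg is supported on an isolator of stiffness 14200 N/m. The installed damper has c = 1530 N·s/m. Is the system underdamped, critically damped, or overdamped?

underdamped

c_c = 2√(k·m) = 4584 N·s/m; ζ = c/c_c = 1530/4584 = 0.334.
Since ζ < 1 the system is underdamped.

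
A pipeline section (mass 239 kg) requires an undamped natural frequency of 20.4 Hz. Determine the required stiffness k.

3930000 N/m

ω_n = 2πf_n = 2π × 20.4 = 128.2 rad/s.
k = m·ω_n² = 239 × 128.2² = 239 × 16430 = 3927000 N/m.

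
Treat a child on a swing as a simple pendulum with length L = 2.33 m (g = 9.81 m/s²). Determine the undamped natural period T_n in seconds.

For a simple pendulum ω_n = √(g/L) = √(9.81/2.33) = √4.210 = 2.052 rad/s.
T_n = 2π/ω_n = 6.283/2.052 = 3.062 s.

3.06 s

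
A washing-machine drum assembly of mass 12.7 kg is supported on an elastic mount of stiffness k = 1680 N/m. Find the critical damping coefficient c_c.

292 N·s/m

c_c = 2√(k·m) = 2√(1680 × 12.7) = 2 × 146.1 = 292.1 N·s/m.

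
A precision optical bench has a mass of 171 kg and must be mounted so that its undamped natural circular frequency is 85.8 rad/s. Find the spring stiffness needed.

1260000 N/m

k = m·ω_n² = 171 × 85.80² = 171 × 7362 = 1259000 N/m.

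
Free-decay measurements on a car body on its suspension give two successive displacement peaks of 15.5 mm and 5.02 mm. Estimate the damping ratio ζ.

Logarithmic decrement δ = (1/n)·ln(x₀/x_n) = (1/1)·ln(15.5/5.02) = (1/1)·ln(3.088) = 1.127.
ζ = δ/√(4π² + δ²) = 1.127/√(39.48 + 1.27) = 1.127/6.384 = 0.1766.

0.177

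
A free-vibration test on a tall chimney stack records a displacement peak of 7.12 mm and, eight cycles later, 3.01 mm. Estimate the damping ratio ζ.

0.0171

Logarithmic decrement δ = (1/n)·ln(x₀/x_n) = (1/8)·ln(7.12/3.01) = (1/8)·ln(2.365) = 0.1076.
ζ = δ/√(4π² + δ²) = 0.1076/√(39.48 + 0.0116) = 0.1076/6.284 = 0.01713.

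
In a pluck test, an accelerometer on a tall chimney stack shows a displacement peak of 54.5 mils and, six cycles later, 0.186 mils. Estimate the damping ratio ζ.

0.149

Logarithmic decrement δ = (1/n)·ln(x₀/x_n) = (1/6)·ln(54.5/0.186) = (1/6)·ln(293.0) = 0.9467.
ζ = δ/√(4π² + δ²) = 0.9467/√(39.48 + 0.896) = 0.9467/6.354 = 0.1490.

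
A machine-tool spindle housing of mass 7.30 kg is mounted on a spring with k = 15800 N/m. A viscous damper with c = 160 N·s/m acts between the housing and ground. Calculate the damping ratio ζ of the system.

ω_n = √(k/m) = √(15800/7.30) = 46.52 rad/s.
Critical damping c_c = 2√(k·m) = 2√(15800 × 7.30) = 679.2 N·s/m, so ζ = c/c_c = 160/679.2 = 0.2356.

0.236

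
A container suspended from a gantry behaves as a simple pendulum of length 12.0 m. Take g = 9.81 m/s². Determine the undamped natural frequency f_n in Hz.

For a simple pendulum ω_n = √(g/L) = √(9.81/12.0) = √0.8175 = 0.9042 rad/s.
f_n = ω_n/(2π) = 0.9042/6.283 = 0.1439 Hz.

0.144 Hz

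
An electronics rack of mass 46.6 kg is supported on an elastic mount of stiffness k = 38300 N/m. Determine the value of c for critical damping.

c_c = 2√(k·m) = 2√(38300 × 46.6) = 2 × 1336 = 2672 N·s/m.

2670 N·s/m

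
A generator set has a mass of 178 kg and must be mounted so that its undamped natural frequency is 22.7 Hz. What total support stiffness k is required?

3620000 N/m

ω_n = 2πf_n = 2π × 22.7 = 142.6 rad/s.
k = m·ω_n² = 178 × 142.6² = 178 × 20340 = 3621000 N/m.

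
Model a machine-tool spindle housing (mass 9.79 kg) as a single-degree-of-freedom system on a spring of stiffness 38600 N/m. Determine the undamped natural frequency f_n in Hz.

9.99 Hz

ω_n = √(k/m) = √(38600/9.79) = √3943 = 62.79 rad/s.
f_n = ω_n/(2π) = 62.79/6.283 = 9.994 Hz.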